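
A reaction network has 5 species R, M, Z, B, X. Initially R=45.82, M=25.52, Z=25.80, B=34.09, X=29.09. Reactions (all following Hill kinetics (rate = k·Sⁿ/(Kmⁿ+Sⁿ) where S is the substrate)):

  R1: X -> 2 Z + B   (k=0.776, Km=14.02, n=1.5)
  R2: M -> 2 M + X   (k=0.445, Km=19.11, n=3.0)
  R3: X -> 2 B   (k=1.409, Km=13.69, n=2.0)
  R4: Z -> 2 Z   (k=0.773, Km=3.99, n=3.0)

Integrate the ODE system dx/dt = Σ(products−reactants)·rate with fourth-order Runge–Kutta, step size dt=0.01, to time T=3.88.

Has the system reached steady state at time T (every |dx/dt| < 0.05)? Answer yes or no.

Steady state at T: no

RK4 with dt=0.01: 388 steps to T=3.88. Trajectory (selected grid times):
t=0.00: R=45.82 M=25.52 Z=25.80 B=34.09 X=29.09
t=0.43: R=45.82 M=25.66 Z=26.63 B=35.33 X=28.48
t=0.86: R=45.82 M=25.79 Z=27.45 B=36.55 X=27.88
t=1.29: R=45.82 M=25.93 Z=28.28 B=37.77 X=27.29
t=1.72: R=45.82 M=26.06 Z=29.09 B=38.98 X=26.70
t=2.16: R=45.82 M=26.20 Z=29.92 B=40.20 X=26.10
t=2.59: R=45.82 M=26.34 Z=30.73 B=41.39 X=25.53
t=3.02: R=45.82 M=26.48 Z=31.54 B=42.56 X=24.97
t=3.45: R=45.82 M=26.62 Z=32.34 B=43.72 X=24.41
t=3.88: R=45.82 M=26.76 Z=33.13 B=44.87 X=23.86
Rates at T: R1=0.5350, R2=0.3262, R3=1.0600, R4=0.7717
dx/dt at T (Σ net stoichiometry × rate): R=+0.0000, M=+0.3262, Z=+1.8417, B=+2.6550, X=-1.2688
Largest |dx/dt| is |+2.6550| (B) ≥ 0.05 → not steady.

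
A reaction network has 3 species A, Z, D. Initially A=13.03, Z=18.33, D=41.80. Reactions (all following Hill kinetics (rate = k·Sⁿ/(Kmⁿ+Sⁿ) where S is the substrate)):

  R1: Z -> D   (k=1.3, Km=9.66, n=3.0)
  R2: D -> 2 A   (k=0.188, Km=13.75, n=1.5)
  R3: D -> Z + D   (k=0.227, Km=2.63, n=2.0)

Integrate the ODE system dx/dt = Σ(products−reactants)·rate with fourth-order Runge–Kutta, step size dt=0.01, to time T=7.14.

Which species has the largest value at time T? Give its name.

RK4 with dt=0.01: 714 steps to T=7.14. Trajectory (selected grid times):
t=0.00: A=13.03 Z=18.33 D=41.80
t=0.79: A=13.28 Z=17.62 D=42.56
t=1.59: A=13.54 Z=16.92 D=43.32
t=2.38: A=13.79 Z=16.24 D=44.05
t=3.17: A=14.04 Z=15.58 D=44.76
t=3.97: A=14.30 Z=14.93 D=45.46
t=4.76: A=14.55 Z=14.31 D=46.13
t=5.55: A=14.81 Z=13.72 D=46.78
t=6.35: A=15.07 Z=13.14 D=47.41
t=7.14: A=15.33 Z=12.60 D=48.00
At T=7.14: A=15.33 Z=12.60 D=48.00; the largest is D.

Dominant species at T: D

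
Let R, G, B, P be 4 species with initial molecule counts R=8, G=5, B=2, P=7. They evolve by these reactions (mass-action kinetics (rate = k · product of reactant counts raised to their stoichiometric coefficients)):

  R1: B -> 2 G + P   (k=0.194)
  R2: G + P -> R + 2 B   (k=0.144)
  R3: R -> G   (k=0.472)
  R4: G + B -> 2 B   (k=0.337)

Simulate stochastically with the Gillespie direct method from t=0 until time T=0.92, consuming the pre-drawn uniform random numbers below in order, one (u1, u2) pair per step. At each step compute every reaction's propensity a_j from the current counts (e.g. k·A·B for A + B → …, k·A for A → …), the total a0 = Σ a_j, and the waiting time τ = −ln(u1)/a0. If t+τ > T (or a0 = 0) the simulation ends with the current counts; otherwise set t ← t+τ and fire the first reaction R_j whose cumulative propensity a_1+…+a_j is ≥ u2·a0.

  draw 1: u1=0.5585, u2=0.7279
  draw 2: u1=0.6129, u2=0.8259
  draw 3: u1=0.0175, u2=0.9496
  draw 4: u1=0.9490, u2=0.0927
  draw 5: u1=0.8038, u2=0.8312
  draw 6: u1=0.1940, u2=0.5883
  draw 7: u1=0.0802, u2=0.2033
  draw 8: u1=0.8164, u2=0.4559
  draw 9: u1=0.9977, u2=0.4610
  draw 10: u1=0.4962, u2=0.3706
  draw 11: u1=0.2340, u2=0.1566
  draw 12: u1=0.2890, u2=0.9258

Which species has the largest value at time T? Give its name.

t=0.000: R=8 G=5 B=2 P=7
Draw 1: a1=0.388, a2=5.040, a3=3.776, a4=3.370, a0=12.574; τ=−ln(0.5585)/12.574=0.046 → t=0.046; u2·a0=0.7279·12.574=9.153; a1+a2=5.428 < 9.153 ≤ a1+…+a3=9.204 → R3 fires; R=7 G=6 B=2 P=7
Draw 2: a1=0.388, a2=6.048, a3=3.304, a4=4.044, a0=13.784; τ=−ln(0.6129)/13.784=0.036 → t=0.082; u2·a0=0.8259·13.784=11.384; a1+…+a3=9.740 < 11.384 ≤ a1+…+a4=13.784 → R4 fires; R=7 G=5 B=3 P=7
Draw 3: a1=0.582, a2=5.040, a3=3.304, a4=5.055, a0=13.981; τ=−ln(0.0175)/13.981=0.289 → t=0.371; u2·a0=0.9496·13.981=13.276; a1+…+a3=8.926 < 13.276 ≤ a1+…+a4=13.981 → R4 fires; R=7 G=4 B=4 P=7
Draw 4: a1=0.776, a2=4.032, a3=3.304, a4=5.392, a0=13.504; τ=−ln(0.9490)/13.504=0.004 → t=0.375; u2·a0=0.0927·13.504=1.252; a1=0.776 < 1.252 ≤ a1+a2=4.808 → R2 fires; R=8 G=3 B=6 P=6
Draw 5: a1=1.164, a2=2.592, a3=3.776, a4=6.066, a0=13.598; τ=−ln(0.8038)/13.598=0.016 → t=0.391; u2·a0=0.8312·13.598=11.303; a1+…+a3=7.532 < 11.303 ≤ a1+…+a4=13.598 → R4 fires; R=8 G=2 B=7 P=6
Draw 6: a1=1.358, a2=1.728, a3=3.776, a4=4.718, a0=11.580; τ=−ln(0.1940)/11.580=0.142 → t=0.533; u2·a0=0.5883·11.580=6.813; a1+a2=3.086 < 6.813 ≤ a1+…+a3=6.862 → R3 fires; R=7 G=3 B=7 P=6
Draw 7: a1=1.358, a2=2.592, a3=3.304, a4=7.077, a0=14.331; τ=−ln(0.0802)/14.331=0.176 → t=0.709; u2·a0=0.2033·14.331=2.913; a1=1.358 < 2.913 ≤ a1+a2=3.950 → R2 fires; R=8 G=2 B=9 P=5
Draw 8: a1=1.746, a2=1.440, a3=3.776, a4=6.066, a0=13.028; τ=−ln(0.8164)/13.028=0.016 → t=0.724; u2·a0=0.4559·13.028=5.939; a1+a2=3.186 < 5.939 ≤ a1+…+a3=6.962 → R3 fires; R=7 G=3 B=9 P=5
Draw 9: a1=1.746, a2=2.160, a3=3.304, a4=9.099, a0=16.309; τ=−ln(0.9977)/16.309=0.000 → t=0.725; u2·a0=0.4610·16.309=7.518; a1+…+a3=7.210 < 7.518 ≤ a1+…+a4=16.309 → R4 fires; R=7 G=2 B=10 P=5
Draw 10: a1=1.940, a2=1.440, a3=3.304, a4=6.740, a0=13.424; τ=−ln(0.4962)/13.424=0.052 → t=0.777; u2·a0=0.3706·13.424=4.975; a1+a2=3.380 < 4.975 ≤ a1+…+a3=6.684 → R3 fires; R=6 G=3 B=10 P=5
Draw 11: a1=1.940, a2=2.160, a3=2.832, a4=10.110, a0=17.042; τ=−ln(0.2340)/17.042=0.085 → t=0.862; u2·a0=0.1566·17.042=2.669; a1=1.940 < 2.669 ≤ a1+a2=4.100 → R2 fires; R=7 G=2 B=12 P=4
Draw 12: a1=2.328, a2=1.152, a3=3.304, a4=8.088, a0=14.872; τ=−ln(0.2890)/14.872=0.083 → t=0.945 > T=0.92: stop.
At T=0.92: R=7 G=2 B=12 P=4; the largest is B.

Dominant species at T: B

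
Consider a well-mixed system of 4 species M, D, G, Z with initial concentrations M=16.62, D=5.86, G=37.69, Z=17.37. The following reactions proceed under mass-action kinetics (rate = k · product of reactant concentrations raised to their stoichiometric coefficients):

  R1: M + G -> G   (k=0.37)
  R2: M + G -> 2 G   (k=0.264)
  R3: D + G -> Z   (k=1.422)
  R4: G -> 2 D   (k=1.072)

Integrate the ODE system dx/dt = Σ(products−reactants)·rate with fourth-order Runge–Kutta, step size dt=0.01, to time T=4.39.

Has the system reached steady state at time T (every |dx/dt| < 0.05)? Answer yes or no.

Steady state at T: yes

RK4 with dt=0.01: 439 steps to T=4.39. Trajectory (selected grid times):
t=0.00: M=16.62 D=5.86 G=37.69 Z=17.37
t=0.49: M=0.03 D=1.51 G=8.53 Z=42.87
t=0.98: M=0.01 D=1.51 G=1.77 Z=47.38
t=1.46: M=0.01 D=1.51 G=0.38 Z=48.31
t=1.95: M=0.01 D=1.51 G=0.08 Z=48.51
t=2.44: M=0.01 D=1.51 G=0.02 Z=48.55
t=2.93: M=0.01 D=1.51 G=0.00 Z=48.56
t=3.41: M=0.01 D=1.51 G=0.00 Z=48.56
t=3.90: M=0.01 D=1.51 G=0.00 Z=48.56
t=4.39: M=0.01 D=1.51 G=0.00 Z=48.56
Rates at T: R1=0.0000, R2=0.0000, R3=0.0001, R4=0.0000
dx/dt at T (Σ net stoichiometry × rate): M=-0.0000, D=-0.0000, G=-0.0001, Z=+0.0001
Largest |dx/dt| is |-0.0001| (G) < 0.05 → steady.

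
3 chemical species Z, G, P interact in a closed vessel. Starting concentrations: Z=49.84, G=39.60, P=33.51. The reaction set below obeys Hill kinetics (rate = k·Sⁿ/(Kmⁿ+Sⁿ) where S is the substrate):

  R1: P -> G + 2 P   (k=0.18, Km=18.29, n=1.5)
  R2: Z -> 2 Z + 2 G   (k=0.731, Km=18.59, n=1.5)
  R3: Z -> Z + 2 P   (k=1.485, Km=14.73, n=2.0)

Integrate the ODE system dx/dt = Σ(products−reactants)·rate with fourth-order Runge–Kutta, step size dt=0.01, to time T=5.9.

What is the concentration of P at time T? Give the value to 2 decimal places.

RK4 with dt=0.01: 590 steps to T=5.9. Trajectory (selected grid times):
t=0.00: Z=49.84 G=39.60 P=33.51
t=0.66: Z=50.23 G=40.47 P=35.40
t=1.31: Z=50.62 G=41.34 P=37.26
t=1.97: Z=51.02 G=42.21 P=39.16
t=2.62: Z=51.41 G=43.08 P=41.03
t=3.28: Z=51.80 G=43.97 P=42.94
t=3.93: Z=52.19 G=44.84 P=44.82
t=4.59: Z=52.59 G=45.74 P=46.73
t=5.24: Z=52.99 G=46.62 P=48.62
t=5.90: Z=53.39 G=47.51 P=50.53
Read off P at T=5.9: 50.53

P at T = 50.53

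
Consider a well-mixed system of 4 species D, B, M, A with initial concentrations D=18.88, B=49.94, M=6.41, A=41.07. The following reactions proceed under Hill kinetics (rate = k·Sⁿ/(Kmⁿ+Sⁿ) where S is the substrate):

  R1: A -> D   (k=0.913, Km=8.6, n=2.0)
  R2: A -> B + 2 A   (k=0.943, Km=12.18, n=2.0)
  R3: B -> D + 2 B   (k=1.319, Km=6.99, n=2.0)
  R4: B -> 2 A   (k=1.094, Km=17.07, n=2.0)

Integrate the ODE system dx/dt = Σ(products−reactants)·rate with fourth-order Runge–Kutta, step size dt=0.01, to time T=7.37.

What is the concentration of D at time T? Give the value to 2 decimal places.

RK4 with dt=0.01: 737 steps to T=7.37. Trajectory (selected grid times):
t=0.00: D=18.88 B=49.94 M=6.41 A=41.07
t=0.82: D=20.66 B=50.91 M=6.41 A=42.67
t=1.64: D=22.44 B=51.88 M=6.41 A=44.29
t=2.46: D=24.23 B=52.85 M=6.41 A=45.91
t=3.28: D=26.01 B=53.83 M=6.41 A=47.53
t=4.09: D=27.78 B=54.79 M=6.41 A=49.15
t=4.91: D=29.57 B=55.76 M=6.41 A=50.79
t=5.73: D=31.37 B=56.74 M=6.41 A=52.44
t=6.55: D=33.16 B=57.72 M=6.41 A=54.09
t=7.37: D=34.96 B=58.69 M=6.41 A=55.75
Read off D at T=7.37: 34.96

D at T = 34.96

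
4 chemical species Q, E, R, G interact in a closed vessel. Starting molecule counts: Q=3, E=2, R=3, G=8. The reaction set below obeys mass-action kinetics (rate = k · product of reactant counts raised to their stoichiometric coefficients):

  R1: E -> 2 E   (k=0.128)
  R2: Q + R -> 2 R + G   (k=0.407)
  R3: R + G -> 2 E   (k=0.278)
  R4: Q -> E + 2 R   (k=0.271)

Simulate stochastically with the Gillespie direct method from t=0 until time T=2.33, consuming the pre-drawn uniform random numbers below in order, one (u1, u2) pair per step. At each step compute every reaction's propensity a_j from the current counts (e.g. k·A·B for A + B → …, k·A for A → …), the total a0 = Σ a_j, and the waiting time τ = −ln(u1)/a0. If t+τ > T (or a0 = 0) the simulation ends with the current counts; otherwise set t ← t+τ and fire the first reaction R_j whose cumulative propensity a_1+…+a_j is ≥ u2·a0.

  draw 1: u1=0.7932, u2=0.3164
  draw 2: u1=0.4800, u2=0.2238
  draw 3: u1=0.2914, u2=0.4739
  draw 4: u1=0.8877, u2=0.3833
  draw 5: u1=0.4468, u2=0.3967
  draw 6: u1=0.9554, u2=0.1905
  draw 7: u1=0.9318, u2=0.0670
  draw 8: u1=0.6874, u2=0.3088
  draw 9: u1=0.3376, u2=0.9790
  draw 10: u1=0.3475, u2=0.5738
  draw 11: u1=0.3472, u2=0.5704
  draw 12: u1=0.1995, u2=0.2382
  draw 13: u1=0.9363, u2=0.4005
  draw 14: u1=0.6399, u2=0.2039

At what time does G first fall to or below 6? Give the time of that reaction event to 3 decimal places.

t=0.000: Q=3 E=2 R=3 G=8
Draw 1: a1=0.256, a2=3.663, a3=6.672, a4=0.813, a0=11.404; τ=−ln(0.7932)/11.404=0.020 → t=0.020; u2·a0=0.3164·11.404=3.608; a1=0.256 < 3.608 ≤ a1+a2=3.919 → R2 fires; Q=2 E=2 R=4 G=9
Draw 2: a1=0.256, a2=3.256, a3=10.008, a4=0.542, a0=14.062; τ=−ln(0.4800)/14.062=0.052 → t=0.073; u2·a0=0.2238·14.062=3.147; a1=0.256 < 3.147 ≤ a1+a2=3.512 → R2 fires; Q=1 E=2 R=5 G=10
Draw 3: a1=0.256, a2=2.035, a3=13.900, a4=0.271, a0=16.462; τ=−ln(0.2914)/16.462=0.075 → t=0.147; u2·a0=0.4739·16.462=7.801; a1+a2=2.291 < 7.801 ≤ a1+…+a3=16.191 → R3 fires; Q=1 E=4 R=4 G=9
Draw 4: a1=0.512, a2=1.628, a3=10.008, a4=0.271, a0=12.419; τ=−ln(0.8877)/12.419=0.010 → t=0.157; u2·a0=0.3833·12.419=4.760; a1+a2=2.140 < 4.760 ≤ a1+…+a3=12.148 → R3 fires; Q=1 E=6 R=3 G=8
Draw 5: a1=0.768, a2=1.221, a3=6.672, a4=0.271, a0=8.932; τ=−ln(0.4468)/8.932=0.090 → t=0.247; u2·a0=0.3967·8.932=3.543; a1+a2=1.989 < 3.543 ≤ a1+…+a3=8.661 → R3 fires; Q=1 E=8 R=2 G=7
Draw 6: a1=1.024, a2=0.814, a3=3.892, a4=0.271, a0=6.001; τ=−ln(0.9554)/6.001=0.008 → t=0.255; u2·a0=0.1905·6.001=1.143; a1=1.024 < 1.143 ≤ a1+a2=1.838 → R2 fires; Q=0 E=8 R=3 G=8
Draw 7: a1=1.024, a2=0.000, a3=6.672, a4=0.000, a0=7.696; τ=−ln(0.9318)/7.696=0.009 → t=0.264; u2·a0=0.0670·7.696=0.516 ≤ a1=1.024 → R1 fires; Q=0 E=9 R=3 G=8
Draw 8: a1=1.152, a2=0.000, a3=6.672, a4=0.000, a0=7.824; τ=−ln(0.6874)/7.824=0.048 → t=0.312; u2·a0=0.3088·7.824=2.416; a1+a2=1.152 < 2.416 ≤ a1+…+a3=7.824 → R3 fires; Q=0 E=11 R=2 G=7
Draw 9: a1=1.408, a2=0.000, a3=3.892, a4=0.000, a0=5.300; τ=−ln(0.3376)/5.300=0.205 → t=0.517; u2·a0=0.9790·5.300=5.189; a1+a2=1.408 < 5.189 ≤ a1+…+a3=5.300 → R3 fires; Q=0 E=13 R=1 G=6
Draw 10: a1=1.664, a2=0.000, a3=1.668, a4=0.000, a0=3.332; τ=−ln(0.3475)/3.332=0.317 → t=0.834; u2·a0=0.5738·3.332=1.912; a1+a2=1.664 < 1.912 ≤ a1+…+a3=3.332 → R3 fires; Q=0 E=15 R=0 G=5
Draw 11: a1=1.920, a2=0.000, a3=0.000, a4=0.000, a0=1.920; τ=−ln(0.3472)/1.920=0.551 → t=1.385; u2·a0=0.5704·1.920=1.095 ≤ a1=1.920 → R1 fires; Q=0 E=16 R=0 G=5
Draw 12: a1=2.048, a2=0.000, a3=0.000, a4=0.000, a0=2.048; τ=−ln(0.1995)/2.048=0.787 → t=2.172; u2·a0=0.2382·2.048=0.488 ≤ a1=2.048 → R1 fires; Q=0 E=17 R=0 G=5
Draw 13: a1=2.176, a2=0.000, a3=0.000, a4=0.000, a0=2.176; τ=−ln(0.9363)/2.176=0.030 → t=2.202; u2·a0=0.4005·2.176=0.871 ≤ a1=2.176 → R1 fires; Q=0 E=18 R=0 G=5
Draw 14: a1=2.304, a2=0.000, a3=0.000, a4=0.000, a0=2.304; τ=−ln(0.6399)/2.304=0.194 → t=2.396 > T=2.33: stop.
G first becomes ≤ 6 when it reaches 6 at the event at t=0.517.

Threshold first reached at t = 0.517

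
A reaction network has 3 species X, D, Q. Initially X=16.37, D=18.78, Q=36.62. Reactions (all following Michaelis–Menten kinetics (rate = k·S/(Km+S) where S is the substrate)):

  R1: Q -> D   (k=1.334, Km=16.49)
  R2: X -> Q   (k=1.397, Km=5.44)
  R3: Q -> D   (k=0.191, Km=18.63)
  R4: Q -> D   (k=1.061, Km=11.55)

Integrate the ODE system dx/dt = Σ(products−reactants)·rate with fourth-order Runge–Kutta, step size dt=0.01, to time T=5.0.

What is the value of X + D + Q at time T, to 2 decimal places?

Check how each reaction changes W = X + D + Q (weight of products minus weight of reactants):
R1: Q -> D: (1·1) − (1·1) = 1 − 1 = 0
R2: X -> Q: (1·1) − (1·1) = 1 − 1 = 0
R3: Q -> D: (1·1) − (1·1) = 1 − 1 = 0
R4: Q -> D: (1·1) − (1·1) = 1 − 1 = 0
Every reaction leaves W unchanged, so W is conserved and no simulation is needed: W(T) = W(0) = 16.37 + 18.78 + 36.62 = 71.77

Value at T = 71.77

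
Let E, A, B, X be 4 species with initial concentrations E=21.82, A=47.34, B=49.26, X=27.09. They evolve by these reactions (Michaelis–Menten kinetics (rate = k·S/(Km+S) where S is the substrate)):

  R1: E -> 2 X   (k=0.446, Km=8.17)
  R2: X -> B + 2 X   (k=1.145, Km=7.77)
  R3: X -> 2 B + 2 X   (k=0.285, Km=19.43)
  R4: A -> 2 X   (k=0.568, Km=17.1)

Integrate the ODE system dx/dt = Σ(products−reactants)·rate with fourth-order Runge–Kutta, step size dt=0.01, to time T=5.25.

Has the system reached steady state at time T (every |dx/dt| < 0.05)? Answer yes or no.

RK4 with dt=0.01: 525 steps to T=5.25. Trajectory (selected grid times):
t=0.00: E=21.82 A=47.34 B=49.26 X=27.09
t=0.58: E=21.63 A=47.10 B=49.97 X=28.57
t=1.17: E=21.44 A=46.85 B=50.71 X=30.07
t=1.75: E=21.25 A=46.61 B=51.44 X=31.56
t=2.33: E=21.07 A=46.37 B=52.18 X=33.06
t=2.92: E=20.88 A=46.13 B=52.95 X=34.58
t=3.50: E=20.69 A=45.89 B=53.71 X=36.08
t=4.08: E=20.51 A=45.65 B=54.47 X=37.59
t=4.67: E=20.32 A=45.40 B=55.26 X=39.13
t=5.25: E=20.14 A=45.16 B=56.03 X=40.64
Rates at T: R1=0.3173, R2=0.9612, R3=0.1928, R4=0.4120
dx/dt at T (Σ net stoichiometry × rate): E=-0.3173, A=-0.4120, B=+1.3469, X=+2.6126
Largest |dx/dt| is |+2.6126| (X) ≥ 0.05 → not steady.

Steady state at T: no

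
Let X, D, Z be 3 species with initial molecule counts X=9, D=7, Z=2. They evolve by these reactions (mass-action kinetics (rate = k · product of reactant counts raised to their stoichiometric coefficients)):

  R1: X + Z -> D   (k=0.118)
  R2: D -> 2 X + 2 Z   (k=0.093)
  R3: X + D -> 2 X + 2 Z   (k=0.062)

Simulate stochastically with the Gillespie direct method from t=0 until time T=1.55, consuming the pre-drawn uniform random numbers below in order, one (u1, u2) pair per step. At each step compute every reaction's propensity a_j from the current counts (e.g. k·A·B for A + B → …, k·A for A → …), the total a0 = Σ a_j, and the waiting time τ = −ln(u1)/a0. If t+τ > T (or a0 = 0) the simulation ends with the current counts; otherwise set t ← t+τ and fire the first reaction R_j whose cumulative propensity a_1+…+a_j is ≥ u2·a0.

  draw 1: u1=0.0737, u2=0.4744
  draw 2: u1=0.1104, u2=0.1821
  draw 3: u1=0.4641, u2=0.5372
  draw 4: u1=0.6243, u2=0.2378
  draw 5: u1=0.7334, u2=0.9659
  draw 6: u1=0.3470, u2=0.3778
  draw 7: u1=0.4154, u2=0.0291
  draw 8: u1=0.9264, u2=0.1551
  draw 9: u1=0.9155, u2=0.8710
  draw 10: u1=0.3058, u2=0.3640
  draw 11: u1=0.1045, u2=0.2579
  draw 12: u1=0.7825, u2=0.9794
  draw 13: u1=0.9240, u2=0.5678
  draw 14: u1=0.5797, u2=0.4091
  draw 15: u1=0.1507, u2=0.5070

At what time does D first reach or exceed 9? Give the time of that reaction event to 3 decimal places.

Threshold first reached at t = 1.007

t=0.000: X=9 D=7 Z=2
Draw 1: a1=2.124, a2=0.651, a3=3.906, a0=6.681; τ=−ln(0.0737)/6.681=0.390 → t=0.390; u2·a0=0.4744·6.681=3.169; a1+a2=2.775 < 3.169 ≤ a1+…+a3=6.681 → R3 fires; X=10 D=6 Z=4
Draw 2: a1=4.720, a2=0.558, a3=3.720, a0=8.998; τ=−ln(0.1104)/8.998=0.245 → t=0.635; u2·a0=0.1821·8.998=1.639 ≤ a1=4.720 → R1 fires; X=9 D=7 Z=3
Draw 3: a1=3.186, a2=0.651, a3=3.906, a0=7.743; τ=−ln(0.4641)/7.743=0.099 → t=0.734; u2·a0=0.5372·7.743=4.160; a1+a2=3.837 < 4.160 ≤ a1+…+a3=7.743 → R3 fires; X=10 D=6 Z=5
Draw 4: a1=5.900, a2=0.558, a3=3.720, a0=10.178; τ=−ln(0.6243)/10.178=0.046 → t=0.781; u2·a0=0.2378·10.178=2.420 ≤ a1=5.900 → R1 fires; X=9 D=7 Z=4
Draw 5: a1=4.248, a2=0.651, a3=3.906, a0=8.805; τ=−ln(0.7334)/8.805=0.035 → t=0.816; u2·a0=0.9659·8.805=8.505; a1+a2=4.899 < 8.505 ≤ a1+…+a3=8.805 → R3 fires; X=10 D=6 Z=6
Draw 6: a1=7.080, a2=0.558, a3=3.720, a0=11.358; τ=−ln(0.3470)/11.358=0.093 → t=0.909; u2·a0=0.3778·11.358=4.291 ≤ a1=7.080 → R1 fires; X=9 D=7 Z=5
Draw 7: a1=5.310, a2=0.651, a3=3.906, a0=9.867; τ=−ln(0.4154)/9.867=0.089 → t=0.998; u2·a0=0.0291·9.867=0.287 ≤ a1=5.310 → R1 fires; X=8 D=8 Z=4
Draw 8: a1=3.776, a2=0.744, a3=3.968, a0=8.488; τ=−ln(0.9264)/8.488=0.009 → t=1.007; u2·a0=0.1551·8.488=1.316 ≤ a1=3.776 → R1 fires; X=7 D=9 Z=3
Draw 9: a1=2.478, a2=0.837, a3=3.906, a0=7.221; τ=−ln(0.9155)/7.221=0.012 → t=1.019; u2·a0=0.8710·7.221=6.289; a1+a2=3.315 < 6.289 ≤ a1+…+a3=7.221 → R3 fires; X=8 D=8 Z=5
Draw 10: a1=4.720, a2=0.744, a3=3.968, a0=9.432; τ=−ln(0.3058)/9.432=0.126 → t=1.145; u2·a0=0.3640·9.432=3.433 ≤ a1=4.720 → R1 fires; X=7 D=9 Z=4
Draw 11: a1=3.304, a2=0.837, a3=3.906, a0=8.047; τ=−ln(0.1045)/8.047=0.281 → t=1.426; u2·a0=0.2579·8.047=2.075 ≤ a1=3.304 → R1 fires; X=6 D=10 Z=3
Draw 12: a1=2.124, a2=0.930, a3=3.720, a0=6.774; τ=−ln(0.7825)/6.774=0.036 → t=1.462; u2·a0=0.9794·6.774=6.634; a1+a2=3.054 < 6.634 ≤ a1+…+a3=6.774 → R3 fires; X=7 D=9 Z=5
Draw 13: a1=4.130, a2=0.837, a3=3.906, a0=8.873; τ=−ln(0.9240)/8.873=0.009 → t=1.471; u2·a0=0.5678·8.873=5.038; a1+a2=4.967 < 5.038 ≤ a1+…+a3=8.873 → R3 fires; X=8 D=8 Z=7
Draw 14: a1=6.608, a2=0.744, a3=3.968, a0=11.320; τ=−ln(0.5797)/11.320=0.048 → t=1.519; u2·a0=0.4091·11.320=4.631 ≤ a1=6.608 → R1 fires; X=7 D=9 Z=6
Draw 15: a1=4.956, a2=0.837, a3=3.906, a0=9.699; τ=−ln(0.1507)/9.699=0.195 → t=1.714 > T=1.55: stop.
D first becomes ≥ 9 when it reaches 9 at the event at t=1.007.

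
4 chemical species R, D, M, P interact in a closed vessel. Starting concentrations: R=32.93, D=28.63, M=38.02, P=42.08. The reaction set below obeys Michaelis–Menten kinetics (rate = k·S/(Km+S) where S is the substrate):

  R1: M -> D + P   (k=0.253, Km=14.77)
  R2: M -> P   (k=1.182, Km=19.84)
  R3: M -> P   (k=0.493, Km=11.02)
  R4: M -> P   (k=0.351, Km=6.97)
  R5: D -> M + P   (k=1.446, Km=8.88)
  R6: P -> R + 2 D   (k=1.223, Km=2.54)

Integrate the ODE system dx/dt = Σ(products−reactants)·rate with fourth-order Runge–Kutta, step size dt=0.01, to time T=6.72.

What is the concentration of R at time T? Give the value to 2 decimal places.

R at T = 40.73

RK4 with dt=0.01: 672 steps to T=6.72. Trajectory (selected grid times):
t=0.00: R=32.93 D=28.63 M=38.02 P=42.08
t=0.75: R=33.80 D=29.67 M=37.62 P=43.27
t=1.49: R=34.65 D=30.69 M=37.24 P=44.45
t=2.24: R=35.52 D=31.71 M=36.87 P=45.65
t=2.99: R=36.39 D=32.74 M=36.50 P=46.84
t=3.73: R=37.25 D=33.74 M=36.15 P=48.02
t=4.48: R=38.12 D=34.76 M=35.80 P=49.22
t=5.23: R=38.99 D=35.77 M=35.46 P=50.42
t=5.97: R=39.85 D=36.77 M=35.14 P=51.61
t=6.72: R=40.73 D=37.78 M=34.81 P=52.81
Read off R at T=6.72: 40.73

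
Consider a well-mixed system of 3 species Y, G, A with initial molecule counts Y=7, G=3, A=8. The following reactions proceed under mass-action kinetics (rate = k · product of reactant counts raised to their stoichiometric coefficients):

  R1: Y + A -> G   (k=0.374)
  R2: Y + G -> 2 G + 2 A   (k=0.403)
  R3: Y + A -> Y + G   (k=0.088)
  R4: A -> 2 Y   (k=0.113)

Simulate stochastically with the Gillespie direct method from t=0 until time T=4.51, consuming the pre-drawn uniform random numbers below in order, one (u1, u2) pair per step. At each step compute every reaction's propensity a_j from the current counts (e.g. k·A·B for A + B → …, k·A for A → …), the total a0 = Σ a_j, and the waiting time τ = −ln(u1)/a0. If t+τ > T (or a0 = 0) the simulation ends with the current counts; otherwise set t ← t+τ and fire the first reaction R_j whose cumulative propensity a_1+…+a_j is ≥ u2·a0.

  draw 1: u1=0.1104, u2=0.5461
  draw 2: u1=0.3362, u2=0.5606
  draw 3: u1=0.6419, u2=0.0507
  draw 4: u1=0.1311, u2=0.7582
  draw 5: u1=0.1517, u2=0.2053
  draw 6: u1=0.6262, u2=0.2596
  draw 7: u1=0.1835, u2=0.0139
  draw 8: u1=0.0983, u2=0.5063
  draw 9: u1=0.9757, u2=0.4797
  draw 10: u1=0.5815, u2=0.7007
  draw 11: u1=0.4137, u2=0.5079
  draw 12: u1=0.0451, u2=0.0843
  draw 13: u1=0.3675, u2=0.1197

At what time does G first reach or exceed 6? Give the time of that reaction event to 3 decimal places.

t=0.000: Y=7 G=3 A=8
Draw 1: a1=20.944, a2=8.463, a3=4.928, a4=0.904, a0=35.239; τ=−ln(0.1104)/35.239=0.063 → t=0.063; u2·a0=0.5461·35.239=19.244 ≤ a1=20.944 → R1 fires; Y=6 G=4 A=7
Draw 2: a1=15.708, a2=9.672, a3=3.696, a4=0.791, a0=29.867; τ=−ln(0.3362)/29.867=0.036 → t=0.099; u2·a0=0.5606·29.867=16.743; a1=15.708 < 16.743 ≤ a1+a2=25.380 → R2 fires; Y=5 G=5 A=9
Draw 3: a1=16.830, a2=10.075, a3=3.960, a4=1.017, a0=31.882; τ=−ln(0.6419)/31.882=0.014 → t=0.113; u2·a0=0.0507·31.882=1.616 ≤ a1=16.830 → R1 fires; Y=4 G=6 A=8
Draw 4: a1=11.968, a2=9.672, a3=2.816, a4=0.904, a0=25.360; τ=−ln(0.1311)/25.360=0.080 → t=0.193; u2·a0=0.7582·25.360=19.228; a1=11.968 < 19.228 ≤ a1+a2=21.640 → R2 fires; Y=3 G=7 A=10
Draw 5: a1=11.220, a2=8.463, a3=2.640, a4=1.130, a0=23.453; τ=−ln(0.1517)/23.453=0.080 → t=0.273; u2·a0=0.2053·23.453=4.815 ≤ a1=11.220 → R1 fires; Y=2 G=8 A=9
Draw 6: a1=6.732, a2=6.448, a3=1.584, a4=1.017, a0=15.781; τ=−ln(0.6262)/15.781=0.030 → t=0.303; u2·a0=0.2596·15.781=4.097 ≤ a1=6.732 → R1 fires; Y=1 G=9 A=8
Draw 7: a1=2.992, a2=3.627, a3=0.704, a4=0.904, a0=8.227; τ=−ln(0.1835)/8.227=0.206 → t=0.509; u2·a0=0.0139·8.227=0.114 ≤ a1=2.992 → R1 fires; Y=0 G=10 A=7
Draw 8: a1=0.000, a2=0.000, a3=0.000, a4=0.791, a0=0.791; τ=−ln(0.0983)/0.791=2.933 → t=3.442; u2·a0=0.5063·0.791=0.400; a1+…+a3=0.000 < 0.400 ≤ a1+…+a4=0.791 → R4 fires; Y=2 G=10 A=6
Draw 9: a1=4.488, a2=8.060, a3=1.056, a4=0.678, a0=14.282; τ=−ln(0.9757)/14.282=0.002 → t=3.444; u2·a0=0.4797·14.282=6.851; a1=4.488 < 6.851 ≤ a1+a2=12.548 → R2 fires; Y=1 G=11 A=8
Draw 10: a1=2.992, a2=4.433, a3=0.704, a4=0.904, a0=9.033; τ=−ln(0.5815)/9.033=0.060 → t=3.504; u2·a0=0.7007·9.033=6.329; a1=2.992 < 6.329 ≤ a1+a2=7.425 → R2 fires; Y=0 G=12 A=10
Draw 11: a1=0.000, a2=0.000, a3=0.000, a4=1.130, a0=1.130; τ=−ln(0.4137)/1.130=0.781 → t=4.285; u2·a0=0.5079·1.130=0.574; a1+…+a3=0.000 < 0.574 ≤ a1+…+a4=1.130 → R4 fires; Y=2 G=12 A=9
Draw 12: a1=6.732, a2=9.672, a3=1.584, a4=1.017, a0=19.005; τ=−ln(0.0451)/19.005=0.163 → t=4.448; u2·a0=0.0843·19.005=1.602 ≤ a1=6.732 → R1 fires; Y=1 G=13 A=8
Draw 13: a1=2.992, a2=5.239, a3=0.704, a4=0.904, a0=9.839; τ=−ln(0.3675)/9.839=0.102 → t=4.549 > T=4.51: stop.
G first becomes ≥ 6 when it reaches 6 at the event at t=0.113.

Threshold first reached at t = 0.113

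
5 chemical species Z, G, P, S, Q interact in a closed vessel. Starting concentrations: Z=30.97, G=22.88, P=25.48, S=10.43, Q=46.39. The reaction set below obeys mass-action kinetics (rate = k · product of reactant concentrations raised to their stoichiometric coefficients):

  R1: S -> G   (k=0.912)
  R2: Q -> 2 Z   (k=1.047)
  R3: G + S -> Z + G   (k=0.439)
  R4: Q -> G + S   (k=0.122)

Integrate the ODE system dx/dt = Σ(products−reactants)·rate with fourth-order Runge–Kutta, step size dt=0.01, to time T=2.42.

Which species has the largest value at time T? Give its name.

Dominant species at T: Z

RK4 with dt=0.01: 242 steps to T=2.42. Trajectory (selected grid times):
t=0.00: Z=30.97 G=22.88 P=25.48 S=10.43 Q=46.39
t=0.27: Z=63.49 G=25.07 P=25.48 S=0.83 Q=33.83
t=0.54: Z=81.28 G=26.14 P=25.48 S=0.29 Q=24.68
t=0.81: Z=93.98 G=26.89 P=25.48 S=0.19 Q=18.00
t=1.08: Z=103.23 G=27.44 P=25.48 S=0.14 Q=13.13
t=1.34: Z=109.76 G=27.83 P=25.48 S=0.10 Q=9.69
t=1.61: Z=114.74 G=28.12 P=25.48 S=0.07 Q=7.06
t=1.88: Z=118.37 G=28.34 P=25.48 S=0.05 Q=5.15
t=2.15: Z=121.02 G=28.49 P=25.48 S=0.04 Q=3.76
t=2.42: Z=122.95 G=28.61 P=25.48 S=0.03 Q=2.74
At T=2.42: Z=122.95 G=28.61 P=25.48 S=0.03 Q=2.74; the largest is Z.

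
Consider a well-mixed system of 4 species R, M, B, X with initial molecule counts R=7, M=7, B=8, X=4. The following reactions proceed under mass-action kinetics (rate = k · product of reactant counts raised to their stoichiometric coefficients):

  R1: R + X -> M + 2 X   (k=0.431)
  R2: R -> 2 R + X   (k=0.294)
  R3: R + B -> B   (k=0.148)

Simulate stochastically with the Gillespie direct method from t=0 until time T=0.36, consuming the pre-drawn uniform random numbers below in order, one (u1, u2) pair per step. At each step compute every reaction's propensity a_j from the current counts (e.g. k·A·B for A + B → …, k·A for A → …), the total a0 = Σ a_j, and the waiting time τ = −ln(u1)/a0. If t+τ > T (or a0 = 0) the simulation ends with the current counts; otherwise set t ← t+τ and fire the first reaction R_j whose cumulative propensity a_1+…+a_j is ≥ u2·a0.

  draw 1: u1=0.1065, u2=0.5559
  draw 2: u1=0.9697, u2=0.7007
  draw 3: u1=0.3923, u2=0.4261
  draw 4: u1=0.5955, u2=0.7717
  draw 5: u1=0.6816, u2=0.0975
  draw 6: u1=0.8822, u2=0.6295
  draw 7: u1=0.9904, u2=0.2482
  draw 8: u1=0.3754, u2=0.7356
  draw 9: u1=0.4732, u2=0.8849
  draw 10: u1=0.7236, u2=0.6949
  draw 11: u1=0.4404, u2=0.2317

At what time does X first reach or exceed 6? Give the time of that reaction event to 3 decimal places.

t=0.000: R=7 M=7 B=8 X=4
Draw 1: a1=12.068, a2=2.058, a3=8.288, a0=22.414; τ=−ln(0.1065)/22.414=0.100 → t=0.100; u2·a0=0.5559·22.414=12.460; a1=12.068 < 12.460 ≤ a1+a2=14.126 → R2 fires; R=8 M=7 B=8 X=5
Draw 2: a1=17.240, a2=2.352, a3=9.472, a0=29.064; τ=−ln(0.9697)/29.064=0.001 → t=0.101; u2·a0=0.7007·29.064=20.365; a1+a2=19.592 < 20.365 ≤ a1+…+a3=29.064 → R3 fires; R=7 M=7 B=8 X=5
Draw 3: a1=15.085, a2=2.058, a3=8.288, a0=25.431; τ=−ln(0.3923)/25.431=0.037 → t=0.138; u2·a0=0.4261·25.431=10.836 ≤ a1=15.085 → R1 fires; R=6 M=8 B=8 X=6
Draw 4: a1=15.516, a2=1.764, a3=7.104, a0=24.384; τ=−ln(0.5955)/24.384=0.021 → t=0.159; u2·a0=0.7717·24.384=18.817; a1+a2=17.280 < 18.817 ≤ a1+…+a3=24.384 → R3 fires; R=5 M=8 B=8 X=6
Draw 5: a1=12.930, a2=1.470, a3=5.920, a0=20.320; τ=−ln(0.6816)/20.320=0.019 → t=0.178; u2·a0=0.0975·20.320=1.981 ≤ a1=12.930 → R1 fires; R=4 M=9 B=8 X=7
Draw 6: a1=12.068, a2=1.176, a3=4.736, a0=17.980; τ=−ln(0.8822)/17.980=0.007 → t=0.185; u2·a0=0.6295·17.980=11.318 ≤ a1=12.068 → R1 fires; R=3 M=10 B=8 X=8
Draw 7: a1=10.344, a2=0.882, a3=3.552, a0=14.778; τ=−ln(0.9904)/14.778=0.001 → t=0.186; u2·a0=0.2482·14.778=3.668 ≤ a1=10.344 → R1 fires; R=2 M=11 B=8 X=9
Draw 8: a1=7.758, a2=0.588, a3=2.368, a0=10.714; τ=−ln(0.3754)/10.714=0.091 → t=0.277; u2·a0=0.7356·10.714=7.881; a1=7.758 < 7.881 ≤ a1+a2=8.346 → R2 fires; R=3 M=11 B=8 X=10
Draw 9: a1=12.930, a2=0.882, a3=3.552, a0=17.364; τ=−ln(0.4732)/17.364=0.043 → t=0.320; u2·a0=0.8849·17.364=15.365; a1+a2=13.812 < 15.365 ≤ a1+…+a3=17.364 → R3 fires; R=2 M=11 B=8 X=10
Draw 10: a1=8.620, a2=0.588, a3=2.368, a0=11.576; τ=−ln(0.7236)/11.576=0.028 → t=0.348; u2·a0=0.6949·11.576=8.044 ≤ a1=8.620 → R1 fires; R=1 M=12 B=8 X=11
Draw 11: a1=4.741, a2=0.294, a3=1.184, a0=6.219; τ=−ln(0.4404)/6.219=0.132 → t=0.480 > T=0.36: stop.
X first becomes ≥ 6 when it reaches 6 at the event at t=0.138.

Threshold first reached at t = 0.138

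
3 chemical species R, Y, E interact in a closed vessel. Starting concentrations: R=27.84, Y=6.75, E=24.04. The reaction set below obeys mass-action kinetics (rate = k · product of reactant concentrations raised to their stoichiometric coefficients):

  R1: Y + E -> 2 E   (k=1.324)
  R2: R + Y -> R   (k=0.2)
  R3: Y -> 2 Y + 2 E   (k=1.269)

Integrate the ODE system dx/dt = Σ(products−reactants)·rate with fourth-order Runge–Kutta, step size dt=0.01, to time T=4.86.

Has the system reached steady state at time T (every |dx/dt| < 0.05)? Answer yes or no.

RK4 with dt=0.01: 486 steps to T=4.86. Trajectory (selected grid times):
t=0.00: R=27.84 Y=6.75 E=24.04
t=0.54: R=27.84 Y=0.00 E=30.49
t=1.08: R=27.84 Y=0.00 E=30.49
t=1.62: R=27.84 Y=0.00 E=30.49
t=2.16: R=27.84 Y=0.00 E=30.49
t=2.70: R=27.84 Y=0.00 E=30.49
t=3.24: R=27.84 Y=0.00 E=30.49
t=3.78: R=27.84 Y=0.00 E=30.49
t=4.32: R=27.84 Y=0.00 E=30.49
t=4.86: R=27.84 Y=0.00 E=30.49
Rates at T: R1=0.0000, R2=0.0000, R3=0.0000
dx/dt at T (Σ net stoichiometry × rate): R=+0.0000, Y=-0.0000, E=+0.0000
Largest |dx/dt| is |-0.0000| (Y) < 0.05 → steady.

Steady state at T: yes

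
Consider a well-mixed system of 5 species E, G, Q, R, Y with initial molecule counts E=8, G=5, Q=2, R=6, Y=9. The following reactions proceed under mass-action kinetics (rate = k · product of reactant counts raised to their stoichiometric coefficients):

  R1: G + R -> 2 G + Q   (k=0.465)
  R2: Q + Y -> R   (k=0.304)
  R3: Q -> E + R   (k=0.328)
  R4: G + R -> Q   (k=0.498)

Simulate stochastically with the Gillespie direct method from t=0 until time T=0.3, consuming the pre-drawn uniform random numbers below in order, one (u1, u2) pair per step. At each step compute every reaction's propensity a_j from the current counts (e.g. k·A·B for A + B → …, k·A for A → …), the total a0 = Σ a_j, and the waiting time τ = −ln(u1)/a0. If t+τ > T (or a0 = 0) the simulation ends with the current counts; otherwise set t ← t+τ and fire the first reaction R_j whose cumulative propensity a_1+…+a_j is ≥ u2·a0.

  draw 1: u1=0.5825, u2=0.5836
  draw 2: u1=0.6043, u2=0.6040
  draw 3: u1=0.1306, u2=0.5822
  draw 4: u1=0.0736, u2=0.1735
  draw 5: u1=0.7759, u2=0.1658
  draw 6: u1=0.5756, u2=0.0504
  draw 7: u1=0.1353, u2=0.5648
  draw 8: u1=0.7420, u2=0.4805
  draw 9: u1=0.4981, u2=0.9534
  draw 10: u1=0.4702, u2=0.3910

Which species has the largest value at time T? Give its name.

t=0.000: E=8 G=5 Q=2 R=6 Y=9
Draw 1: a1=13.950, a2=5.472, a3=0.656, a4=14.940, a0=35.018; τ=−ln(0.5825)/35.018=0.015 → t=0.015; u2·a0=0.5836·35.018=20.437; a1+…+a3=20.078 < 20.437 ≤ a1+…+a4=35.018 → R4 fires; E=8 G=4 Q=3 R=5 Y=9
Draw 2: a1=9.300, a2=8.208, a3=0.984, a4=9.960, a0=28.452; τ=−ln(0.6043)/28.452=0.018 → t=0.033; u2·a0=0.6040·28.452=17.185; a1=9.300 < 17.185 ≤ a1+a2=17.508 → R2 fires; E=8 G=4 Q=2 R=6 Y=8
Draw 3: a1=11.160, a2=4.864, a3=0.656, a4=11.952, a0=28.632; τ=−ln(0.1306)/28.632=0.071 → t=0.104; u2·a0=0.5822·28.632=16.670; a1+a2=16.024 < 16.670 ≤ a1+…+a3=16.680 → R3 fires; E=9 G=4 Q=1 R=7 Y=8
Draw 4: a1=13.020, a2=2.432, a3=0.328, a4=13.944, a0=29.724; τ=−ln(0.0736)/29.724=0.088 → t=0.192; u2·a0=0.1735·29.724=5.157 ≤ a1=13.020 → R1 fires; E=9 G=5 Q=2 R=6 Y=8
Draw 5: a1=13.950, a2=4.864, a3=0.656, a4=14.940, a0=34.410; τ=−ln(0.7759)/34.410=0.007 → t=0.199; u2·a0=0.1658·34.410=5.705 ≤ a1=13.950 → R1 fires; E=9 G=6 Q=3 R=5 Y=8
Draw 6: a1=13.950, a2=7.296, a3=0.984, a4=14.940, a0=37.170; τ=−ln(0.5756)/37.170=0.015 → t=0.214; u2·a0=0.0504·37.170=1.873 ≤ a1=13.950 → R1 fires; E=9 G=7 Q=4 R=4 Y=8
Draw 7: a1=13.020, a2=9.728, a3=1.312, a4=13.944, a0=38.004; τ=−ln(0.1353)/38.004=0.053 → t=0.267; u2·a0=0.5648·38.004=21.465; a1=13.020 < 21.465 ≤ a1+a2=22.748 → R2 fires; E=9 G=7 Q=3 R=5 Y=7
Draw 8: a1=16.275, a2=6.384, a3=0.984, a4=17.430, a0=41.073; τ=−ln(0.7420)/41.073=0.007 → t=0.274; u2·a0=0.4805·41.073=19.736; a1=16.275 < 19.736 ≤ a1+a2=22.659 → R2 fires; E=9 G=7 Q=2 R=6 Y=6
Draw 9: a1=19.530, a2=3.648, a3=0.656, a4=20.916, a0=44.750; τ=−ln(0.4981)/44.750=0.016 → t=0.290; u2·a0=0.9534·44.750=42.665; a1+…+a3=23.834 < 42.665 ≤ a1+…+a4=44.750 → R4 fires; E=9 G=6 Q=3 R=5 Y=6
Draw 10: a1=13.950, a2=5.472, a3=0.984, a4=14.940, a0=35.346; τ=−ln(0.4702)/35.346=0.021 → t=0.311 > T=0.3: stop.
At T=0.3: E=9 G=6 Q=3 R=5 Y=6; the largest is E.

Dominant species at T: E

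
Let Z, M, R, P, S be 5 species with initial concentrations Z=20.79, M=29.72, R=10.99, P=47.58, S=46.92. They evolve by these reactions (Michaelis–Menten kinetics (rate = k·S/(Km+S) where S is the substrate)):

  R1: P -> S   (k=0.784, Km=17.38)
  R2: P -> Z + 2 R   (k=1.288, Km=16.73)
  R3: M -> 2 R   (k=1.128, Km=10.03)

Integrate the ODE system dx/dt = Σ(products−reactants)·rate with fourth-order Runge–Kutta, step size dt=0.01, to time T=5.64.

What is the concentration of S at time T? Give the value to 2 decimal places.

RK4 with dt=0.01: 564 steps to T=5.64. Trajectory (selected grid times):
t=0.00: Z=20.79 M=29.72 R=10.99 P=47.58 S=46.92
t=0.63: Z=21.39 M=29.19 R=13.25 P=46.62 S=47.28
t=1.25: Z=21.97 M=28.67 R=15.46 P=45.68 S=47.63
t=1.88: Z=22.57 M=28.15 R=17.69 P=44.73 S=47.99
t=2.51: Z=23.16 M=27.62 R=19.92 P=43.79 S=48.35
t=3.13: Z=23.73 M=27.11 R=22.09 P=42.87 S=48.69
t=3.76: Z=24.31 M=26.59 R=24.29 P=41.93 S=49.04
t=4.39: Z=24.89 M=26.08 R=26.48 P=41.01 S=49.39
t=5.01: Z=25.46 M=25.58 R=28.61 P=40.10 S=49.73
t=5.64: Z=26.03 M=25.07 R=30.77 P=39.19 S=50.07
Read off S at T=5.64: 50.07

S at T = 50.07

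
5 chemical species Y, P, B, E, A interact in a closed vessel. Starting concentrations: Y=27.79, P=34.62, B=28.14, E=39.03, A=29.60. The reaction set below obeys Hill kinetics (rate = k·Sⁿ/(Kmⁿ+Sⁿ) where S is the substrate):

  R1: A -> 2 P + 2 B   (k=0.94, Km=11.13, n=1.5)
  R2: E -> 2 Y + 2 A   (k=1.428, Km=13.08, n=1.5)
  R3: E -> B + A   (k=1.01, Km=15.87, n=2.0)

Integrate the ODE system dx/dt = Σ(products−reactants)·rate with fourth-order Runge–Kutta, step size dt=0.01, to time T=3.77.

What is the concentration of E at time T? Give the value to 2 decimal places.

RK4 with dt=0.01: 377 steps to T=3.77. Trajectory (selected grid times):
t=0.00: Y=27.79 P=34.62 B=28.14 E=39.03 A=29.60
t=0.42: Y=28.79 P=35.26 B=29.15 E=38.17 A=30.64
t=0.84: Y=29.79 P=35.92 B=30.16 E=37.31 A=31.67
t=1.26: Y=30.78 P=36.57 B=31.17 E=36.45 A=32.69
t=1.68: Y=31.76 P=37.23 B=32.19 E=35.61 A=33.70
t=2.09: Y=32.72 P=37.88 B=33.18 E=34.79 A=34.68
t=2.51: Y=33.69 P=38.55 B=34.20 E=33.95 A=35.66
t=2.93: Y=34.65 P=39.23 B=35.22 E=33.12 A=36.64
t=3.35: Y=35.61 P=39.91 B=36.25 E=32.30 A=37.60
t=3.77: Y=36.56 P=40.59 B=37.27 E=31.48 A=38.55
Read off E at T=3.77: 31.48

E at T = 31.48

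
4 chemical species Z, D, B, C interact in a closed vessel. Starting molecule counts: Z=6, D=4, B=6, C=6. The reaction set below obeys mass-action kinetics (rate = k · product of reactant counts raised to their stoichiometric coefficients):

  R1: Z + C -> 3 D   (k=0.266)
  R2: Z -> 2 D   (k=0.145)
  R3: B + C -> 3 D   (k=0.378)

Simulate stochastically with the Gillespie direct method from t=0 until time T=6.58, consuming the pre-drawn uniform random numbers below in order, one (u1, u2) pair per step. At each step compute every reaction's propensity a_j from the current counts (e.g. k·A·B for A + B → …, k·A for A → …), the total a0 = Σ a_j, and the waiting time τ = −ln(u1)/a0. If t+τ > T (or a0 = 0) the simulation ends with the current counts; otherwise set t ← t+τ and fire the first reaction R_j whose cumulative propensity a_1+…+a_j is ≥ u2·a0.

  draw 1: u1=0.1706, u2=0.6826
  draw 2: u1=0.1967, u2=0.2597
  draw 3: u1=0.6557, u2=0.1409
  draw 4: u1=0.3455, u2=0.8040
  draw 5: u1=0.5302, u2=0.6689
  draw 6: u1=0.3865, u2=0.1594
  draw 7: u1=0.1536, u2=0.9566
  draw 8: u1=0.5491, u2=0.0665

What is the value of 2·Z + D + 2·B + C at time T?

Check how each reaction changes W = 2·Z + D + 2·B + C (weight of products minus weight of reactants):
R1: Z + C -> 3 D: (1·3) − (2·1 + 1·1) = 3 − 3 = 0
R2: Z -> 2 D: (1·2) − (2·1) = 2 − 2 = 0
R3: B + C -> 3 D: (1·3) − (2·1 + 1·1) = 3 − 3 = 0
Every reaction leaves W unchanged, so W is conserved and no simulation is needed: W(T) = W(0) = 2·6 + 4 + 2·6 + 6 = 34

Value at T = 34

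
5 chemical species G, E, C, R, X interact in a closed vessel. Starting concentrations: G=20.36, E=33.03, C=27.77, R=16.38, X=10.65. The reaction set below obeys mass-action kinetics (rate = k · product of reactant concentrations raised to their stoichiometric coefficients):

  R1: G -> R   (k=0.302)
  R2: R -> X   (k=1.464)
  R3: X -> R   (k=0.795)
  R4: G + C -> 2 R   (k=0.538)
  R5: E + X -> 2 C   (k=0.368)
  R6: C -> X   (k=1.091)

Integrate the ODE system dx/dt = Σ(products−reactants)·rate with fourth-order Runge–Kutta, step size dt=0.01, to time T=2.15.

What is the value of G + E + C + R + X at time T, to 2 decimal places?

Check how each reaction changes W = G + E + C + R + X (weight of products minus weight of reactants):
R1: G -> R: (1·1) − (1·1) = 1 − 1 = 0
R2: R -> X: (1·1) − (1·1) = 1 − 1 = 0
R3: X -> R: (1·1) − (1·1) = 1 − 1 = 0
R4: G + C -> 2 R: (1·2) − (1·1 + 1·1) = 2 − 2 = 0
R5: E + X -> 2 C: (1·2) − (1·1 + 1·1) = 2 − 2 = 0
R6: C -> X: (1·1) − (1·1) = 1 − 1 = 0
Every reaction leaves W unchanged, so W is conserved and no simulation is needed: W(T) = W(0) = 20.36 + 33.03 + 27.77 + 16.38 + 10.65 = 108.19

Value at T = 108.19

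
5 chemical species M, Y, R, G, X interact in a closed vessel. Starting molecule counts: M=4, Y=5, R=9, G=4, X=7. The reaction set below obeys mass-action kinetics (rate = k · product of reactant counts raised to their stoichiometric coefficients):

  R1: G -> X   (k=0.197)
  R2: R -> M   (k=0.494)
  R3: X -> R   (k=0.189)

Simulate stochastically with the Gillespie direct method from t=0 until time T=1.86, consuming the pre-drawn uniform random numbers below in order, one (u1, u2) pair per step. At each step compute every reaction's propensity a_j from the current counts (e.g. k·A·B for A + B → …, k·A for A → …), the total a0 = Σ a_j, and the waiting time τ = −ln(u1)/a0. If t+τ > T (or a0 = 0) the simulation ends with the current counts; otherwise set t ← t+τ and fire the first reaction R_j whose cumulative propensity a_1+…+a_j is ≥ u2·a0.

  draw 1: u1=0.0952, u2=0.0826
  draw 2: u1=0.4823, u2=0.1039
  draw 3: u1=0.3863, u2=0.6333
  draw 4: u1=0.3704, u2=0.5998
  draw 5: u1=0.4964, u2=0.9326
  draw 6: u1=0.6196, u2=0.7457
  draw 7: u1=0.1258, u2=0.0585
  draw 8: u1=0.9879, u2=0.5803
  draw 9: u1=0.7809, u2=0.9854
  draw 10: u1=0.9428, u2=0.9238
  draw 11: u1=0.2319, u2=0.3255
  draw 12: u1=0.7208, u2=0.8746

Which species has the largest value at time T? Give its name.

t=0.000: M=4 Y=5 R=9 G=4 X=7
Draw 1: a1=0.788, a2=4.446, a3=1.323, a0=6.557; τ=−ln(0.0952)/6.557=0.359 → t=0.359; u2·a0=0.0826·6.557=0.542 ≤ a1=0.788 → R1 fires; M=4 Y=5 R=9 G=3 X=8
Draw 2: a1=0.591, a2=4.446, a3=1.512, a0=6.549; τ=−ln(0.4823)/6.549=0.111 → t=0.470; u2·a0=0.1039·6.549=0.680; a1=0.591 < 0.680 ≤ a1+a2=5.037 → R2 fires; M=5 Y=5 R=8 G=3 X=8
Draw 3: a1=0.591, a2=3.952, a3=1.512, a0=6.055; τ=−ln(0.3863)/6.055=0.157 → t=0.627; u2·a0=0.6333·6.055=3.835; a1=0.591 < 3.835 ≤ a1+a2=4.543 → R2 fires; M=6 Y=5 R=7 G=3 X=8
Draw 4: a1=0.591, a2=3.458, a3=1.512, a0=5.561; τ=−ln(0.3704)/5.561=0.179 → t=0.806; u2·a0=0.5998·5.561=3.335; a1=0.591 < 3.335 ≤ a1+a2=4.049 → R2 fires; M=7 Y=5 R=6 G=3 X=8
Draw 5: a1=0.591, a2=2.964, a3=1.512, a0=5.067; τ=−ln(0.4964)/5.067=0.138 → t=0.944; u2·a0=0.9326·5.067=4.725; a1+a2=3.555 < 4.725 ≤ a1+…+a3=5.067 → R3 fires; M=7 Y=5 R=7 G=3 X=7
Draw 6: a1=0.591, a2=3.458, a3=1.323, a0=5.372; τ=−ln(0.6196)/5.372=0.089 → t=1.033; u2·a0=0.7457·5.372=4.006; a1=0.591 < 4.006 ≤ a1+a2=4.049 → R2 fires; M=8 Y=5 R=6 G=3 X=7
Draw 7: a1=0.591, a2=2.964, a3=1.323, a0=4.878; τ=−ln(0.1258)/4.878=0.425 → t=1.458; u2·a0=0.0585·4.878=0.285 ≤ a1=0.591 → R1 fires; M=8 Y=5 R=6 G=2 X=8
Draw 8: a1=0.394, a2=2.964, a3=1.512, a0=4.870; τ=−ln(0.9879)/4.870=0.002 → t=1.461; u2·a0=0.5803·4.870=2.826; a1=0.394 < 2.826 ≤ a1+a2=3.358 → R2 fires; M=9 Y=5 R=5 G=2 X=8
Draw 9: a1=0.394, a2=2.470, a3=1.512, a0=4.376; τ=−ln(0.7809)/4.376=0.057 → t=1.517; u2·a0=0.9854·4.376=4.312; a1+a2=2.864 < 4.312 ≤ a1+…+a3=4.376 → R3 fires; M=9 Y=5 R=6 G=2 X=7
Draw 10: a1=0.394, a2=2.964, a3=1.323, a0=4.681; τ=−ln(0.9428)/4.681=0.013 → t=1.530; u2·a0=0.9238·4.681=4.324; a1+a2=3.358 < 4.324 ≤ a1+…+a3=4.681 → R3 fires; M=9 Y=5 R=7 G=2 X=6
Draw 11: a1=0.394, a2=3.458, a3=1.134, a0=4.986; τ=−ln(0.2319)/4.986=0.293 → t=1.823; u2·a0=0.3255·4.986=1.623; a1=0.394 < 1.623 ≤ a1+a2=3.852 → R2 fires; M=10 Y=5 R=6 G=2 X=6
Draw 12: a1=0.394, a2=2.964, a3=1.134, a0=4.492; τ=−ln(0.7208)/4.492=0.073 → t=1.896 > T=1.86: stop.
At T=1.86: M=10 Y=5 R=6 G=2 X=6; the largest is M.

Dominant species at T: M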